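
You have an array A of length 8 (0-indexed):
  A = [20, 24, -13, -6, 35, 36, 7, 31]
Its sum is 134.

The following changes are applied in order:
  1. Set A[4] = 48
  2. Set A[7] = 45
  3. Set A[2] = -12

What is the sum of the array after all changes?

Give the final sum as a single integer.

Initial sum: 134
Change 1: A[4] 35 -> 48, delta = 13, sum = 147
Change 2: A[7] 31 -> 45, delta = 14, sum = 161
Change 3: A[2] -13 -> -12, delta = 1, sum = 162

Answer: 162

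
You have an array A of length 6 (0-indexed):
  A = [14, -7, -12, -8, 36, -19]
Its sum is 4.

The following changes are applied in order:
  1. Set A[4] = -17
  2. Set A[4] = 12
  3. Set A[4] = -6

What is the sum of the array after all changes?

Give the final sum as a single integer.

Answer: -38

Derivation:
Initial sum: 4
Change 1: A[4] 36 -> -17, delta = -53, sum = -49
Change 2: A[4] -17 -> 12, delta = 29, sum = -20
Change 3: A[4] 12 -> -6, delta = -18, sum = -38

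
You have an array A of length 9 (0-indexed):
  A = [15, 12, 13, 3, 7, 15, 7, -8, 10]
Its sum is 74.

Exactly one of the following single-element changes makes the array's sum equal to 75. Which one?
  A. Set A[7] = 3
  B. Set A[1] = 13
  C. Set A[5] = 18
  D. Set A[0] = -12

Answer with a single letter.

Option A: A[7] -8->3, delta=11, new_sum=74+(11)=85
Option B: A[1] 12->13, delta=1, new_sum=74+(1)=75 <-- matches target
Option C: A[5] 15->18, delta=3, new_sum=74+(3)=77
Option D: A[0] 15->-12, delta=-27, new_sum=74+(-27)=47

Answer: B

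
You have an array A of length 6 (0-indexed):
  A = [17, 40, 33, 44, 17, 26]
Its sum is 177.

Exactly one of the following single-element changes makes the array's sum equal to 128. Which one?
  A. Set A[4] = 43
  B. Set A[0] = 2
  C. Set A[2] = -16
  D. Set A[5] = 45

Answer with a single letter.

Answer: C

Derivation:
Option A: A[4] 17->43, delta=26, new_sum=177+(26)=203
Option B: A[0] 17->2, delta=-15, new_sum=177+(-15)=162
Option C: A[2] 33->-16, delta=-49, new_sum=177+(-49)=128 <-- matches target
Option D: A[5] 26->45, delta=19, new_sum=177+(19)=196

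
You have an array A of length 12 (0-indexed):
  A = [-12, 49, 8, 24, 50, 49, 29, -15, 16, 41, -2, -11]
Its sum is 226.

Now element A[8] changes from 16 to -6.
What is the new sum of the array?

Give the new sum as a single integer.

Old value at index 8: 16
New value at index 8: -6
Delta = -6 - 16 = -22
New sum = old_sum + delta = 226 + (-22) = 204

Answer: 204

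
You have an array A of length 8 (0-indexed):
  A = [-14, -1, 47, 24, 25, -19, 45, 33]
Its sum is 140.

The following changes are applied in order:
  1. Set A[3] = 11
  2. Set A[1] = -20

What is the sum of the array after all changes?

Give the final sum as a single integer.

Answer: 108

Derivation:
Initial sum: 140
Change 1: A[3] 24 -> 11, delta = -13, sum = 127
Change 2: A[1] -1 -> -20, delta = -19, sum = 108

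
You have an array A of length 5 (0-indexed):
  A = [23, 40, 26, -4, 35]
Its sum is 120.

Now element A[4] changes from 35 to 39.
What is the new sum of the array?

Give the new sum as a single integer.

Answer: 124

Derivation:
Old value at index 4: 35
New value at index 4: 39
Delta = 39 - 35 = 4
New sum = old_sum + delta = 120 + (4) = 124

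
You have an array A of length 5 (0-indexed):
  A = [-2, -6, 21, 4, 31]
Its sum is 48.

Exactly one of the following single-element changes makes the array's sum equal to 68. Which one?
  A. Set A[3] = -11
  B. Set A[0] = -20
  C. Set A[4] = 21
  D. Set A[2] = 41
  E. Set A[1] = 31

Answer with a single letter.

Option A: A[3] 4->-11, delta=-15, new_sum=48+(-15)=33
Option B: A[0] -2->-20, delta=-18, new_sum=48+(-18)=30
Option C: A[4] 31->21, delta=-10, new_sum=48+(-10)=38
Option D: A[2] 21->41, delta=20, new_sum=48+(20)=68 <-- matches target
Option E: A[1] -6->31, delta=37, new_sum=48+(37)=85

Answer: D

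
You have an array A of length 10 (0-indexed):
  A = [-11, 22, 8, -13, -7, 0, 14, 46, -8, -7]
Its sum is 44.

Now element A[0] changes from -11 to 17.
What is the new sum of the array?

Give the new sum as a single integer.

Answer: 72

Derivation:
Old value at index 0: -11
New value at index 0: 17
Delta = 17 - -11 = 28
New sum = old_sum + delta = 44 + (28) = 72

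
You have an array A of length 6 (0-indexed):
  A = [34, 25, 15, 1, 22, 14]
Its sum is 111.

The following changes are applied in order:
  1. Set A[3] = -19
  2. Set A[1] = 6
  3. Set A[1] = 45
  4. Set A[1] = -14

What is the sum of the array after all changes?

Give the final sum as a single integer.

Answer: 52

Derivation:
Initial sum: 111
Change 1: A[3] 1 -> -19, delta = -20, sum = 91
Change 2: A[1] 25 -> 6, delta = -19, sum = 72
Change 3: A[1] 6 -> 45, delta = 39, sum = 111
Change 4: A[1] 45 -> -14, delta = -59, sum = 52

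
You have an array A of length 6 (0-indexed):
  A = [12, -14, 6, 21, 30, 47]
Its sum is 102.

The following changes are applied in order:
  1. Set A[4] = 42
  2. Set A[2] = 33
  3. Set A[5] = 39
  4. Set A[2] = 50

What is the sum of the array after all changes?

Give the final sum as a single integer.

Answer: 150

Derivation:
Initial sum: 102
Change 1: A[4] 30 -> 42, delta = 12, sum = 114
Change 2: A[2] 6 -> 33, delta = 27, sum = 141
Change 3: A[5] 47 -> 39, delta = -8, sum = 133
Change 4: A[2] 33 -> 50, delta = 17, sum = 150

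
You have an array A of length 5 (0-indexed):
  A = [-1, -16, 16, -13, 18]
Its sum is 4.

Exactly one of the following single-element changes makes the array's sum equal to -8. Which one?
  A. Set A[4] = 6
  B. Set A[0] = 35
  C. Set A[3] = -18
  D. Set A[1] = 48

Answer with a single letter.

Option A: A[4] 18->6, delta=-12, new_sum=4+(-12)=-8 <-- matches target
Option B: A[0] -1->35, delta=36, new_sum=4+(36)=40
Option C: A[3] -13->-18, delta=-5, new_sum=4+(-5)=-1
Option D: A[1] -16->48, delta=64, new_sum=4+(64)=68

Answer: A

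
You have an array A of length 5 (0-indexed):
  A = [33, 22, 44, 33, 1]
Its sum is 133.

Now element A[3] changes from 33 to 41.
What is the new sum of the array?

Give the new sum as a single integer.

Old value at index 3: 33
New value at index 3: 41
Delta = 41 - 33 = 8
New sum = old_sum + delta = 133 + (8) = 141

Answer: 141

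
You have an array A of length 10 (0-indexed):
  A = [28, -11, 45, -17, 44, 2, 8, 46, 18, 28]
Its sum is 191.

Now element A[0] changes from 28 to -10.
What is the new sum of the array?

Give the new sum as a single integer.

Old value at index 0: 28
New value at index 0: -10
Delta = -10 - 28 = -38
New sum = old_sum + delta = 191 + (-38) = 153

Answer: 153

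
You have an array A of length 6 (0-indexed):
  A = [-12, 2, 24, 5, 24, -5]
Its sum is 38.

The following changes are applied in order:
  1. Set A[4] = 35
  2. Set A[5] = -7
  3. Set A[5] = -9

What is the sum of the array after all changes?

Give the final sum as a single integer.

Answer: 45

Derivation:
Initial sum: 38
Change 1: A[4] 24 -> 35, delta = 11, sum = 49
Change 2: A[5] -5 -> -7, delta = -2, sum = 47
Change 3: A[5] -7 -> -9, delta = -2, sum = 45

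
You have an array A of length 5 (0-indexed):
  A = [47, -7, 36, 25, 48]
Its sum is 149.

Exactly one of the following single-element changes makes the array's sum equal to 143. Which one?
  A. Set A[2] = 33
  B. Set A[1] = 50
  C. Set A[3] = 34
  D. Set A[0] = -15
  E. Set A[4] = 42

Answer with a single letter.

Answer: E

Derivation:
Option A: A[2] 36->33, delta=-3, new_sum=149+(-3)=146
Option B: A[1] -7->50, delta=57, new_sum=149+(57)=206
Option C: A[3] 25->34, delta=9, new_sum=149+(9)=158
Option D: A[0] 47->-15, delta=-62, new_sum=149+(-62)=87
Option E: A[4] 48->42, delta=-6, new_sum=149+(-6)=143 <-- matches target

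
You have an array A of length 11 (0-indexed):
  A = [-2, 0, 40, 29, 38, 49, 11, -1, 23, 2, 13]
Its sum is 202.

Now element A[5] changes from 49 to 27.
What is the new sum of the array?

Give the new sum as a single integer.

Answer: 180

Derivation:
Old value at index 5: 49
New value at index 5: 27
Delta = 27 - 49 = -22
New sum = old_sum + delta = 202 + (-22) = 180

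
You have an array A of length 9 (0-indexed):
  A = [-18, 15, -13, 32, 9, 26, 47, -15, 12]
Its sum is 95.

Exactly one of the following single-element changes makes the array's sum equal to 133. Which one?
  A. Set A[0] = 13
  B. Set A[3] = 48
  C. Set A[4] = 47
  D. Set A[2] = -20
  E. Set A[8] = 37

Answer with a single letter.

Answer: C

Derivation:
Option A: A[0] -18->13, delta=31, new_sum=95+(31)=126
Option B: A[3] 32->48, delta=16, new_sum=95+(16)=111
Option C: A[4] 9->47, delta=38, new_sum=95+(38)=133 <-- matches target
Option D: A[2] -13->-20, delta=-7, new_sum=95+(-7)=88
Option E: A[8] 12->37, delta=25, new_sum=95+(25)=120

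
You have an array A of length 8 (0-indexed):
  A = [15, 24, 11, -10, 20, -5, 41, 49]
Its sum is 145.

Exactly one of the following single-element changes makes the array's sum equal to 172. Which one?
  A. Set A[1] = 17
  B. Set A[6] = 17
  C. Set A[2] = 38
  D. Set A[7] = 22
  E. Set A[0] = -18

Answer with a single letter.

Option A: A[1] 24->17, delta=-7, new_sum=145+(-7)=138
Option B: A[6] 41->17, delta=-24, new_sum=145+(-24)=121
Option C: A[2] 11->38, delta=27, new_sum=145+(27)=172 <-- matches target
Option D: A[7] 49->22, delta=-27, new_sum=145+(-27)=118
Option E: A[0] 15->-18, delta=-33, new_sum=145+(-33)=112

Answer: C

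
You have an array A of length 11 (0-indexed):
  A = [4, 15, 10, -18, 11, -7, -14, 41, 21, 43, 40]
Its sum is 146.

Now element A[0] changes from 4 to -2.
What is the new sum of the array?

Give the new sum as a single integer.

Answer: 140

Derivation:
Old value at index 0: 4
New value at index 0: -2
Delta = -2 - 4 = -6
New sum = old_sum + delta = 146 + (-6) = 140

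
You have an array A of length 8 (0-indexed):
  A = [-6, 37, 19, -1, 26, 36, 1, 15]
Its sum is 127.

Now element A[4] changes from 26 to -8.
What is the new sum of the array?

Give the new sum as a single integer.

Old value at index 4: 26
New value at index 4: -8
Delta = -8 - 26 = -34
New sum = old_sum + delta = 127 + (-34) = 93

Answer: 93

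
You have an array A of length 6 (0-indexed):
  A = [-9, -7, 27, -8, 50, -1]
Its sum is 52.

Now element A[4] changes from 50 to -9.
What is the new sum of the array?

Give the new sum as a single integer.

Answer: -7

Derivation:
Old value at index 4: 50
New value at index 4: -9
Delta = -9 - 50 = -59
New sum = old_sum + delta = 52 + (-59) = -7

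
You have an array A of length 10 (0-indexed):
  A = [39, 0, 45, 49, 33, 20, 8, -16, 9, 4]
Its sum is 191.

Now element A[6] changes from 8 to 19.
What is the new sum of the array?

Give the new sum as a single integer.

Old value at index 6: 8
New value at index 6: 19
Delta = 19 - 8 = 11
New sum = old_sum + delta = 191 + (11) = 202

Answer: 202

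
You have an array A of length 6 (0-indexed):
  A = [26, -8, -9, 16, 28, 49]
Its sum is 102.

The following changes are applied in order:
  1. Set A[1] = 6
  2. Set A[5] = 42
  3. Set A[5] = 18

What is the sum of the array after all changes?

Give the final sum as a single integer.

Answer: 85

Derivation:
Initial sum: 102
Change 1: A[1] -8 -> 6, delta = 14, sum = 116
Change 2: A[5] 49 -> 42, delta = -7, sum = 109
Change 3: A[5] 42 -> 18, delta = -24, sum = 85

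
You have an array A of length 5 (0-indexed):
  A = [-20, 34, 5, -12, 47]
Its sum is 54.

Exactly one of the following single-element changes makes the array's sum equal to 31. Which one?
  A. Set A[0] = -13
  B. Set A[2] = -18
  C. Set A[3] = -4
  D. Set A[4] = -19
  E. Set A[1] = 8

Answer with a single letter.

Answer: B

Derivation:
Option A: A[0] -20->-13, delta=7, new_sum=54+(7)=61
Option B: A[2] 5->-18, delta=-23, new_sum=54+(-23)=31 <-- matches target
Option C: A[3] -12->-4, delta=8, new_sum=54+(8)=62
Option D: A[4] 47->-19, delta=-66, new_sum=54+(-66)=-12
Option E: A[1] 34->8, delta=-26, new_sum=54+(-26)=28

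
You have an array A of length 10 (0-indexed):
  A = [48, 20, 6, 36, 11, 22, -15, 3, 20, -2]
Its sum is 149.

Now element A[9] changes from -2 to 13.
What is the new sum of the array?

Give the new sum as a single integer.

Old value at index 9: -2
New value at index 9: 13
Delta = 13 - -2 = 15
New sum = old_sum + delta = 149 + (15) = 164

Answer: 164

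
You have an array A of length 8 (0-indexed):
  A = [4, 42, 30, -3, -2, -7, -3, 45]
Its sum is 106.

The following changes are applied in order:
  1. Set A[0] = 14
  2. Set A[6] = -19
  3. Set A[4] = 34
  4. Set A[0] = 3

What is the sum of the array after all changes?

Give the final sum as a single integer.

Initial sum: 106
Change 1: A[0] 4 -> 14, delta = 10, sum = 116
Change 2: A[6] -3 -> -19, delta = -16, sum = 100
Change 3: A[4] -2 -> 34, delta = 36, sum = 136
Change 4: A[0] 14 -> 3, delta = -11, sum = 125

Answer: 125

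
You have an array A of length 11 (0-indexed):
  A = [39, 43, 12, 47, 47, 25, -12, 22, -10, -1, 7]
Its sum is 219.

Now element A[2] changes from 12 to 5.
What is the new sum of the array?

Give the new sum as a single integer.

Answer: 212

Derivation:
Old value at index 2: 12
New value at index 2: 5
Delta = 5 - 12 = -7
New sum = old_sum + delta = 219 + (-7) = 212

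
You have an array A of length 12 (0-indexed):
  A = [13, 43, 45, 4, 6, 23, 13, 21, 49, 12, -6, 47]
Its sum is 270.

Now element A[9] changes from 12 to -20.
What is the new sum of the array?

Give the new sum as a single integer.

Old value at index 9: 12
New value at index 9: -20
Delta = -20 - 12 = -32
New sum = old_sum + delta = 270 + (-32) = 238

Answer: 238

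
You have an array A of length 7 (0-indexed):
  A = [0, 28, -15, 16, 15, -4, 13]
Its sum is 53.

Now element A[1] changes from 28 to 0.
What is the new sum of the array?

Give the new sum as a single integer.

Answer: 25

Derivation:
Old value at index 1: 28
New value at index 1: 0
Delta = 0 - 28 = -28
New sum = old_sum + delta = 53 + (-28) = 25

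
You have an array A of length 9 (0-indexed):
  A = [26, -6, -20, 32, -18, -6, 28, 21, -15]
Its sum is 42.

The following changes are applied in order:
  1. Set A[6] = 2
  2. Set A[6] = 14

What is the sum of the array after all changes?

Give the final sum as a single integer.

Answer: 28

Derivation:
Initial sum: 42
Change 1: A[6] 28 -> 2, delta = -26, sum = 16
Change 2: A[6] 2 -> 14, delta = 12, sum = 28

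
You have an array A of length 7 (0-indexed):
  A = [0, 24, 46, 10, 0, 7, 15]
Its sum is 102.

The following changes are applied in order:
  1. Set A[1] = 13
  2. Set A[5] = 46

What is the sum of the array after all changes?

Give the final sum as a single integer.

Initial sum: 102
Change 1: A[1] 24 -> 13, delta = -11, sum = 91
Change 2: A[5] 7 -> 46, delta = 39, sum = 130

Answer: 130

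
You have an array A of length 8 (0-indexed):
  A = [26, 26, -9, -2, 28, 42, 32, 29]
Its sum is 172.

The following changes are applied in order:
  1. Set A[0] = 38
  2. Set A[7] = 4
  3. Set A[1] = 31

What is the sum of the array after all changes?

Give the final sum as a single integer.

Answer: 164

Derivation:
Initial sum: 172
Change 1: A[0] 26 -> 38, delta = 12, sum = 184
Change 2: A[7] 29 -> 4, delta = -25, sum = 159
Change 3: A[1] 26 -> 31, delta = 5, sum = 164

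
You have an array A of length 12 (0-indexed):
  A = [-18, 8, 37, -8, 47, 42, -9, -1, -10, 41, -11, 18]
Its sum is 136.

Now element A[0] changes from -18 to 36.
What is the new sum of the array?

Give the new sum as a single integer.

Answer: 190

Derivation:
Old value at index 0: -18
New value at index 0: 36
Delta = 36 - -18 = 54
New sum = old_sum + delta = 136 + (54) = 190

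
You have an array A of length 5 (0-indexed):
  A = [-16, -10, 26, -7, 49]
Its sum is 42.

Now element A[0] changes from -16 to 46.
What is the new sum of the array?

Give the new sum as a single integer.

Old value at index 0: -16
New value at index 0: 46
Delta = 46 - -16 = 62
New sum = old_sum + delta = 42 + (62) = 104

Answer: 104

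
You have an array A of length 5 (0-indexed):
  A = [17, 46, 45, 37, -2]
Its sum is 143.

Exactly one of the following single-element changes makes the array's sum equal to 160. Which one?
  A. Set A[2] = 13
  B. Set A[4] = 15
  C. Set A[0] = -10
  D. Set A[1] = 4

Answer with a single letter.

Answer: B

Derivation:
Option A: A[2] 45->13, delta=-32, new_sum=143+(-32)=111
Option B: A[4] -2->15, delta=17, new_sum=143+(17)=160 <-- matches target
Option C: A[0] 17->-10, delta=-27, new_sum=143+(-27)=116
Option D: A[1] 46->4, delta=-42, new_sum=143+(-42)=101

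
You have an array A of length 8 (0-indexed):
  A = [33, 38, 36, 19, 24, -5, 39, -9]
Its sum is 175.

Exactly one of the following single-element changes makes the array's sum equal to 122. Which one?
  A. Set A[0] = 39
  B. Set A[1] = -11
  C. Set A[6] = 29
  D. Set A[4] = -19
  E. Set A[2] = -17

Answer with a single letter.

Option A: A[0] 33->39, delta=6, new_sum=175+(6)=181
Option B: A[1] 38->-11, delta=-49, new_sum=175+(-49)=126
Option C: A[6] 39->29, delta=-10, new_sum=175+(-10)=165
Option D: A[4] 24->-19, delta=-43, new_sum=175+(-43)=132
Option E: A[2] 36->-17, delta=-53, new_sum=175+(-53)=122 <-- matches target

Answer: E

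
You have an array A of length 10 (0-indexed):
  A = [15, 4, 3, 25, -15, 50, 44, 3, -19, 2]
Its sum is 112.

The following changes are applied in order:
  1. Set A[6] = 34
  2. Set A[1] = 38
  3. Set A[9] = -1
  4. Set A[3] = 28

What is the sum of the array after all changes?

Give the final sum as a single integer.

Answer: 136

Derivation:
Initial sum: 112
Change 1: A[6] 44 -> 34, delta = -10, sum = 102
Change 2: A[1] 4 -> 38, delta = 34, sum = 136
Change 3: A[9] 2 -> -1, delta = -3, sum = 133
Change 4: A[3] 25 -> 28, delta = 3, sum = 136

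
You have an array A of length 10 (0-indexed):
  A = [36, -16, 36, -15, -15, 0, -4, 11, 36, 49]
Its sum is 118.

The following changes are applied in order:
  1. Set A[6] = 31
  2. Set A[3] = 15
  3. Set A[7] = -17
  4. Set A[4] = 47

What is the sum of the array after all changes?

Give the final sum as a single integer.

Answer: 217

Derivation:
Initial sum: 118
Change 1: A[6] -4 -> 31, delta = 35, sum = 153
Change 2: A[3] -15 -> 15, delta = 30, sum = 183
Change 3: A[7] 11 -> -17, delta = -28, sum = 155
Change 4: A[4] -15 -> 47, delta = 62, sum = 217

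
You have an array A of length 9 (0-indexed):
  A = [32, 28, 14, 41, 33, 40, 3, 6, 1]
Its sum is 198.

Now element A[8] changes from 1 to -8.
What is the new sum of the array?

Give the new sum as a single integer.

Answer: 189

Derivation:
Old value at index 8: 1
New value at index 8: -8
Delta = -8 - 1 = -9
New sum = old_sum + delta = 198 + (-9) = 189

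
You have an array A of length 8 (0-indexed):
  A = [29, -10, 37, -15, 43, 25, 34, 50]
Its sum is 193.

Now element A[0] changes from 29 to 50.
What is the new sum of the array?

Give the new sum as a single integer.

Answer: 214

Derivation:
Old value at index 0: 29
New value at index 0: 50
Delta = 50 - 29 = 21
New sum = old_sum + delta = 193 + (21) = 214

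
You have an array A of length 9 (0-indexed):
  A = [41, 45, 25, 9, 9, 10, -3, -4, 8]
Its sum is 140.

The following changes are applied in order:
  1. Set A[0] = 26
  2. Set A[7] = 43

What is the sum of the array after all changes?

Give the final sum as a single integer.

Answer: 172

Derivation:
Initial sum: 140
Change 1: A[0] 41 -> 26, delta = -15, sum = 125
Change 2: A[7] -4 -> 43, delta = 47, sum = 172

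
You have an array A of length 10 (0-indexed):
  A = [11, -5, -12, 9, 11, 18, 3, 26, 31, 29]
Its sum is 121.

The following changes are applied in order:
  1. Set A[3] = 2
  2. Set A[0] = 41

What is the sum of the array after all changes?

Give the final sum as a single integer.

Answer: 144

Derivation:
Initial sum: 121
Change 1: A[3] 9 -> 2, delta = -7, sum = 114
Change 2: A[0] 11 -> 41, delta = 30, sum = 144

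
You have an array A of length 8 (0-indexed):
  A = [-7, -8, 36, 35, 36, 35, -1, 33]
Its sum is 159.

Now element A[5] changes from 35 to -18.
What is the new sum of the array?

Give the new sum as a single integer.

Answer: 106

Derivation:
Old value at index 5: 35
New value at index 5: -18
Delta = -18 - 35 = -53
New sum = old_sum + delta = 159 + (-53) = 106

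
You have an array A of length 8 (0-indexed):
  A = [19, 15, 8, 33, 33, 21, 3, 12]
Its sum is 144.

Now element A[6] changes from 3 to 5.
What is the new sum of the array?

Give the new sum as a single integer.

Old value at index 6: 3
New value at index 6: 5
Delta = 5 - 3 = 2
New sum = old_sum + delta = 144 + (2) = 146

Answer: 146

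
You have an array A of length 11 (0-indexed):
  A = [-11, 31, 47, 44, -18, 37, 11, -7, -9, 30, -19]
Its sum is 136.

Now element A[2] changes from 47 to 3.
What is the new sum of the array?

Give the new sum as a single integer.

Old value at index 2: 47
New value at index 2: 3
Delta = 3 - 47 = -44
New sum = old_sum + delta = 136 + (-44) = 92

Answer: 92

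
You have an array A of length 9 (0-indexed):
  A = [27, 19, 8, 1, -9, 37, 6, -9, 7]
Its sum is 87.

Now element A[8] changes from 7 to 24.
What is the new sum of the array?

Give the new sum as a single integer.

Old value at index 8: 7
New value at index 8: 24
Delta = 24 - 7 = 17
New sum = old_sum + delta = 87 + (17) = 104

Answer: 104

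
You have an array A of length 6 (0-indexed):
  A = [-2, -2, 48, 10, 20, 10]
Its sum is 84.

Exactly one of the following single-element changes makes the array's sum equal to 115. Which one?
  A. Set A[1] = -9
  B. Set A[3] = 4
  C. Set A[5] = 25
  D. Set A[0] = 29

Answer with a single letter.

Option A: A[1] -2->-9, delta=-7, new_sum=84+(-7)=77
Option B: A[3] 10->4, delta=-6, new_sum=84+(-6)=78
Option C: A[5] 10->25, delta=15, new_sum=84+(15)=99
Option D: A[0] -2->29, delta=31, new_sum=84+(31)=115 <-- matches target

Answer: D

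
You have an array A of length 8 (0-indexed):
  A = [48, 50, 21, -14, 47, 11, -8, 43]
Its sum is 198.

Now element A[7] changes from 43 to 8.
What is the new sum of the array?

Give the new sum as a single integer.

Answer: 163

Derivation:
Old value at index 7: 43
New value at index 7: 8
Delta = 8 - 43 = -35
New sum = old_sum + delta = 198 + (-35) = 163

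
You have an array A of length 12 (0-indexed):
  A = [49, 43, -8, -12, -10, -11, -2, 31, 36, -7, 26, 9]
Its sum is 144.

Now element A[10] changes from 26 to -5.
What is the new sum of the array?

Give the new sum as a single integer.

Old value at index 10: 26
New value at index 10: -5
Delta = -5 - 26 = -31
New sum = old_sum + delta = 144 + (-31) = 113

Answer: 113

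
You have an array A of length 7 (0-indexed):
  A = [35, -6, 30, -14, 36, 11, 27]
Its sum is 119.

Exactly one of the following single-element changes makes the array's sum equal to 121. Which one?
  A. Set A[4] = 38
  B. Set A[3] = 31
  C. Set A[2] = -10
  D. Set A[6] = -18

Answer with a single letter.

Answer: A

Derivation:
Option A: A[4] 36->38, delta=2, new_sum=119+(2)=121 <-- matches target
Option B: A[3] -14->31, delta=45, new_sum=119+(45)=164
Option C: A[2] 30->-10, delta=-40, new_sum=119+(-40)=79
Option D: A[6] 27->-18, delta=-45, new_sum=119+(-45)=74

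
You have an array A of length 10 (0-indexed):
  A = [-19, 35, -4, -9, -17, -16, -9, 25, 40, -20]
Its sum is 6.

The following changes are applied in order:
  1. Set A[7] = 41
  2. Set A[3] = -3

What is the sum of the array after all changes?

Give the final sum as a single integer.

Initial sum: 6
Change 1: A[7] 25 -> 41, delta = 16, sum = 22
Change 2: A[3] -9 -> -3, delta = 6, sum = 28

Answer: 28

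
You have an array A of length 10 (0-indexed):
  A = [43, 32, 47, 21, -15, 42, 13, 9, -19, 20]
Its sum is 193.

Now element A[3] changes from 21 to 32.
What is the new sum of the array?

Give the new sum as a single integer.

Old value at index 3: 21
New value at index 3: 32
Delta = 32 - 21 = 11
New sum = old_sum + delta = 193 + (11) = 204

Answer: 204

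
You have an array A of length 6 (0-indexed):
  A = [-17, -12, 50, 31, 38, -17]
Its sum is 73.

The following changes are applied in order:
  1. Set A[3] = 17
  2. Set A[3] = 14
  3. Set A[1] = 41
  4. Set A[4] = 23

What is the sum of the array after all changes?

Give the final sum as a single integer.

Initial sum: 73
Change 1: A[3] 31 -> 17, delta = -14, sum = 59
Change 2: A[3] 17 -> 14, delta = -3, sum = 56
Change 3: A[1] -12 -> 41, delta = 53, sum = 109
Change 4: A[4] 38 -> 23, delta = -15, sum = 94

Answer: 94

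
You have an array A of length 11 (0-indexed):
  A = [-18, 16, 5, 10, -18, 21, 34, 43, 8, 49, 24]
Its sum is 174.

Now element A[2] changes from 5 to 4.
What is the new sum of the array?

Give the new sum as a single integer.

Answer: 173

Derivation:
Old value at index 2: 5
New value at index 2: 4
Delta = 4 - 5 = -1
New sum = old_sum + delta = 174 + (-1) = 173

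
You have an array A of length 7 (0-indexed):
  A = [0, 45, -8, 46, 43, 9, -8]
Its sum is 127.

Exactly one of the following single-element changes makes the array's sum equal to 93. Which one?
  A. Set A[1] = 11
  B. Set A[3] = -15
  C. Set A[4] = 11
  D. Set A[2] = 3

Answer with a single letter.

Answer: A

Derivation:
Option A: A[1] 45->11, delta=-34, new_sum=127+(-34)=93 <-- matches target
Option B: A[3] 46->-15, delta=-61, new_sum=127+(-61)=66
Option C: A[4] 43->11, delta=-32, new_sum=127+(-32)=95
Option D: A[2] -8->3, delta=11, new_sum=127+(11)=138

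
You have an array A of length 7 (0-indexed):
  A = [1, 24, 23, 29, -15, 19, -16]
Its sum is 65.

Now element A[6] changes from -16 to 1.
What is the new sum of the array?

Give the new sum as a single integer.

Answer: 82

Derivation:
Old value at index 6: -16
New value at index 6: 1
Delta = 1 - -16 = 17
New sum = old_sum + delta = 65 + (17) = 82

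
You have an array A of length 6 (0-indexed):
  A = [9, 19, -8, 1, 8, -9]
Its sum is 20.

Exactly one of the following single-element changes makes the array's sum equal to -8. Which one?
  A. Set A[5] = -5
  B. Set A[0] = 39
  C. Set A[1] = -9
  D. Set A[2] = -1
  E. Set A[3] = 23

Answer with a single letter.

Option A: A[5] -9->-5, delta=4, new_sum=20+(4)=24
Option B: A[0] 9->39, delta=30, new_sum=20+(30)=50
Option C: A[1] 19->-9, delta=-28, new_sum=20+(-28)=-8 <-- matches target
Option D: A[2] -8->-1, delta=7, new_sum=20+(7)=27
Option E: A[3] 1->23, delta=22, new_sum=20+(22)=42

Answer: C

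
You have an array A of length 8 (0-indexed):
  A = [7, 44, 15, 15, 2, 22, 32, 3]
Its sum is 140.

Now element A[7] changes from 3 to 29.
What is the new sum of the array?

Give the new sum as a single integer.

Answer: 166

Derivation:
Old value at index 7: 3
New value at index 7: 29
Delta = 29 - 3 = 26
New sum = old_sum + delta = 140 + (26) = 166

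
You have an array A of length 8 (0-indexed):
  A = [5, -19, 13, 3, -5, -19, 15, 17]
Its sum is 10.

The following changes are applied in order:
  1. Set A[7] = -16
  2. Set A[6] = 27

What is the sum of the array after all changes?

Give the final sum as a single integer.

Initial sum: 10
Change 1: A[7] 17 -> -16, delta = -33, sum = -23
Change 2: A[6] 15 -> 27, delta = 12, sum = -11

Answer: -11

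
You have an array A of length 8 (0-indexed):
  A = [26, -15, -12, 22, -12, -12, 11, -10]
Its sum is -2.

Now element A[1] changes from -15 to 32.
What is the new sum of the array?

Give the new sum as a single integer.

Old value at index 1: -15
New value at index 1: 32
Delta = 32 - -15 = 47
New sum = old_sum + delta = -2 + (47) = 45

Answer: 45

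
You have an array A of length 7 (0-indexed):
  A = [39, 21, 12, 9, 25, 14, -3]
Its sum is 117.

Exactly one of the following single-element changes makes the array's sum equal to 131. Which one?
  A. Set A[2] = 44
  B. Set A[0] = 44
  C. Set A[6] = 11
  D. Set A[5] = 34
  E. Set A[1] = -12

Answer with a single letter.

Option A: A[2] 12->44, delta=32, new_sum=117+(32)=149
Option B: A[0] 39->44, delta=5, new_sum=117+(5)=122
Option C: A[6] -3->11, delta=14, new_sum=117+(14)=131 <-- matches target
Option D: A[5] 14->34, delta=20, new_sum=117+(20)=137
Option E: A[1] 21->-12, delta=-33, new_sum=117+(-33)=84

Answer: C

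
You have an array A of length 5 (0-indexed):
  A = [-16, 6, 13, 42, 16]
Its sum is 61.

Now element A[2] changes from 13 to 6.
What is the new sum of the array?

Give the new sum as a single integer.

Answer: 54

Derivation:
Old value at index 2: 13
New value at index 2: 6
Delta = 6 - 13 = -7
New sum = old_sum + delta = 61 + (-7) = 54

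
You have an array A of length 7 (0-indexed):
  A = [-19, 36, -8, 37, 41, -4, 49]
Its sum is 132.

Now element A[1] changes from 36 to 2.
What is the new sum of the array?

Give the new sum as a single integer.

Answer: 98

Derivation:
Old value at index 1: 36
New value at index 1: 2
Delta = 2 - 36 = -34
New sum = old_sum + delta = 132 + (-34) = 98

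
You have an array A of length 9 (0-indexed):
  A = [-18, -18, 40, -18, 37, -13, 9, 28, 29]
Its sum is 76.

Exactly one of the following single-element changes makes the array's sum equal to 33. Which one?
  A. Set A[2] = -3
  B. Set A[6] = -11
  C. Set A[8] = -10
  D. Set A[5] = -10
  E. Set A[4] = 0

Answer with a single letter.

Answer: A

Derivation:
Option A: A[2] 40->-3, delta=-43, new_sum=76+(-43)=33 <-- matches target
Option B: A[6] 9->-11, delta=-20, new_sum=76+(-20)=56
Option C: A[8] 29->-10, delta=-39, new_sum=76+(-39)=37
Option D: A[5] -13->-10, delta=3, new_sum=76+(3)=79
Option E: A[4] 37->0, delta=-37, new_sum=76+(-37)=39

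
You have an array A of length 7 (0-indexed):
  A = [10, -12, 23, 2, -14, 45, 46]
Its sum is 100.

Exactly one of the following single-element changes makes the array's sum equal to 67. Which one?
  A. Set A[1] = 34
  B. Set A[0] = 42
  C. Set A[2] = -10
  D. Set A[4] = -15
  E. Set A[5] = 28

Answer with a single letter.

Option A: A[1] -12->34, delta=46, new_sum=100+(46)=146
Option B: A[0] 10->42, delta=32, new_sum=100+(32)=132
Option C: A[2] 23->-10, delta=-33, new_sum=100+(-33)=67 <-- matches target
Option D: A[4] -14->-15, delta=-1, new_sum=100+(-1)=99
Option E: A[5] 45->28, delta=-17, new_sum=100+(-17)=83

Answer: C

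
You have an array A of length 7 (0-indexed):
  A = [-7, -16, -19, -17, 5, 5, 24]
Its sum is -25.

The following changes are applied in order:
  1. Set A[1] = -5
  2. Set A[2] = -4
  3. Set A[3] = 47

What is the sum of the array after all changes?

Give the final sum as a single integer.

Initial sum: -25
Change 1: A[1] -16 -> -5, delta = 11, sum = -14
Change 2: A[2] -19 -> -4, delta = 15, sum = 1
Change 3: A[3] -17 -> 47, delta = 64, sum = 65

Answer: 65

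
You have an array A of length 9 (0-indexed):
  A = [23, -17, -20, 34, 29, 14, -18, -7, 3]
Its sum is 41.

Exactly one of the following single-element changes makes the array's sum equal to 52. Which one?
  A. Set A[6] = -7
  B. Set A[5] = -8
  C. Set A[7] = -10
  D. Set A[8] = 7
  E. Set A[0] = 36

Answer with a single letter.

Option A: A[6] -18->-7, delta=11, new_sum=41+(11)=52 <-- matches target
Option B: A[5] 14->-8, delta=-22, new_sum=41+(-22)=19
Option C: A[7] -7->-10, delta=-3, new_sum=41+(-3)=38
Option D: A[8] 3->7, delta=4, new_sum=41+(4)=45
Option E: A[0] 23->36, delta=13, new_sum=41+(13)=54

Answer: A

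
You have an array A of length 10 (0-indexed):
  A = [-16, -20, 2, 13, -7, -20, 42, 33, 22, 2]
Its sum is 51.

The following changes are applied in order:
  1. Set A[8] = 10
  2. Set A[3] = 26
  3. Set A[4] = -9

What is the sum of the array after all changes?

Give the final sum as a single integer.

Answer: 50

Derivation:
Initial sum: 51
Change 1: A[8] 22 -> 10, delta = -12, sum = 39
Change 2: A[3] 13 -> 26, delta = 13, sum = 52
Change 3: A[4] -7 -> -9, delta = -2, sum = 50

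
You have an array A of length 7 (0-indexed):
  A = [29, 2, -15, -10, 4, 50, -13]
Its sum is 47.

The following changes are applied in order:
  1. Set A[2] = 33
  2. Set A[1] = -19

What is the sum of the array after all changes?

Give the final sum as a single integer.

Initial sum: 47
Change 1: A[2] -15 -> 33, delta = 48, sum = 95
Change 2: A[1] 2 -> -19, delta = -21, sum = 74

Answer: 74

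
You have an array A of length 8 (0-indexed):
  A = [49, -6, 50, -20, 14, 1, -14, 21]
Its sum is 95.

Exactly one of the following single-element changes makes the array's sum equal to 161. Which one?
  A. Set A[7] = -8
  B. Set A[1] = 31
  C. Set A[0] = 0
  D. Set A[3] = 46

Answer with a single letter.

Option A: A[7] 21->-8, delta=-29, new_sum=95+(-29)=66
Option B: A[1] -6->31, delta=37, new_sum=95+(37)=132
Option C: A[0] 49->0, delta=-49, new_sum=95+(-49)=46
Option D: A[3] -20->46, delta=66, new_sum=95+(66)=161 <-- matches target

Answer: D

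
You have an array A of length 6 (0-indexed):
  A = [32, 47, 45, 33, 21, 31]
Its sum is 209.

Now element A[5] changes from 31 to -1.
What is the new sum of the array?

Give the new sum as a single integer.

Old value at index 5: 31
New value at index 5: -1
Delta = -1 - 31 = -32
New sum = old_sum + delta = 209 + (-32) = 177

Answer: 177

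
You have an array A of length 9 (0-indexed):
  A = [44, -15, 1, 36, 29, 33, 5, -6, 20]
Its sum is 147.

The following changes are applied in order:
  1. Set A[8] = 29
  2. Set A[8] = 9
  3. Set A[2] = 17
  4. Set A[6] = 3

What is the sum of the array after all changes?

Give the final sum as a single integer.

Answer: 150

Derivation:
Initial sum: 147
Change 1: A[8] 20 -> 29, delta = 9, sum = 156
Change 2: A[8] 29 -> 9, delta = -20, sum = 136
Change 3: A[2] 1 -> 17, delta = 16, sum = 152
Change 4: A[6] 5 -> 3, delta = -2, sum = 150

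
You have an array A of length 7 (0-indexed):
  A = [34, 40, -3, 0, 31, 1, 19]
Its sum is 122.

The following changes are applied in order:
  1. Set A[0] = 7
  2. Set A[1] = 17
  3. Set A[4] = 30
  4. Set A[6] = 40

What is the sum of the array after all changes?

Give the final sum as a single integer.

Answer: 92

Derivation:
Initial sum: 122
Change 1: A[0] 34 -> 7, delta = -27, sum = 95
Change 2: A[1] 40 -> 17, delta = -23, sum = 72
Change 3: A[4] 31 -> 30, delta = -1, sum = 71
Change 4: A[6] 19 -> 40, delta = 21, sum = 92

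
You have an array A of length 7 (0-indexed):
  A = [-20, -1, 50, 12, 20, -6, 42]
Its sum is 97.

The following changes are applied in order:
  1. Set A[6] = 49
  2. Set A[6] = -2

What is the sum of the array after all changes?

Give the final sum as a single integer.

Initial sum: 97
Change 1: A[6] 42 -> 49, delta = 7, sum = 104
Change 2: A[6] 49 -> -2, delta = -51, sum = 53

Answer: 53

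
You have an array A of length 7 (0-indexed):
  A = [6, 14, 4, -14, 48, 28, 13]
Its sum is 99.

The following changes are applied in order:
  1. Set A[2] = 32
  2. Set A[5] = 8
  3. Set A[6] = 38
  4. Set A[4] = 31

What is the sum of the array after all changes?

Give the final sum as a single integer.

Initial sum: 99
Change 1: A[2] 4 -> 32, delta = 28, sum = 127
Change 2: A[5] 28 -> 8, delta = -20, sum = 107
Change 3: A[6] 13 -> 38, delta = 25, sum = 132
Change 4: A[4] 48 -> 31, delta = -17, sum = 115

Answer: 115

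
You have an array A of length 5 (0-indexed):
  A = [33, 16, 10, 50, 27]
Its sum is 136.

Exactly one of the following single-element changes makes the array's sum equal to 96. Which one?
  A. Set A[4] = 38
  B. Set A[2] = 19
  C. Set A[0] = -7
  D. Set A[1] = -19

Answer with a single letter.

Answer: C

Derivation:
Option A: A[4] 27->38, delta=11, new_sum=136+(11)=147
Option B: A[2] 10->19, delta=9, new_sum=136+(9)=145
Option C: A[0] 33->-7, delta=-40, new_sum=136+(-40)=96 <-- matches target
Option D: A[1] 16->-19, delta=-35, new_sum=136+(-35)=101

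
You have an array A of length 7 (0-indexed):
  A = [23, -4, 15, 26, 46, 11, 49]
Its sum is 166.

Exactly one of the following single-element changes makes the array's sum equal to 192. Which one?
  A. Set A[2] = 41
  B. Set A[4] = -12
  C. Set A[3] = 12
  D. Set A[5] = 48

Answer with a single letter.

Answer: A

Derivation:
Option A: A[2] 15->41, delta=26, new_sum=166+(26)=192 <-- matches target
Option B: A[4] 46->-12, delta=-58, new_sum=166+(-58)=108
Option C: A[3] 26->12, delta=-14, new_sum=166+(-14)=152
Option D: A[5] 11->48, delta=37, new_sum=166+(37)=203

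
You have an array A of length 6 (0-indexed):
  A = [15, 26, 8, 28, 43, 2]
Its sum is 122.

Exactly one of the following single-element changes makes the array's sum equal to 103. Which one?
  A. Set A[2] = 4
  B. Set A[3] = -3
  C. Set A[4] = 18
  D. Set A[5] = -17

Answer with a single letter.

Option A: A[2] 8->4, delta=-4, new_sum=122+(-4)=118
Option B: A[3] 28->-3, delta=-31, new_sum=122+(-31)=91
Option C: A[4] 43->18, delta=-25, new_sum=122+(-25)=97
Option D: A[5] 2->-17, delta=-19, new_sum=122+(-19)=103 <-- matches target

Answer: D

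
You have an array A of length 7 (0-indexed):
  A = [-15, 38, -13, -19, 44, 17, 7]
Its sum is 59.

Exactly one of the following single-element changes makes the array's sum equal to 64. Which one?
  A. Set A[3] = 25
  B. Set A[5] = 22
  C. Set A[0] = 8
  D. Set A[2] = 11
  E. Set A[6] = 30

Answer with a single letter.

Option A: A[3] -19->25, delta=44, new_sum=59+(44)=103
Option B: A[5] 17->22, delta=5, new_sum=59+(5)=64 <-- matches target
Option C: A[0] -15->8, delta=23, new_sum=59+(23)=82
Option D: A[2] -13->11, delta=24, new_sum=59+(24)=83
Option E: A[6] 7->30, delta=23, new_sum=59+(23)=82

Answer: B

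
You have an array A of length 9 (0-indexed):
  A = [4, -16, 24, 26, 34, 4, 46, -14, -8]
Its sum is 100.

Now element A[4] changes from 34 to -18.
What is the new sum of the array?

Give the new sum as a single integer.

Old value at index 4: 34
New value at index 4: -18
Delta = -18 - 34 = -52
New sum = old_sum + delta = 100 + (-52) = 48

Answer: 48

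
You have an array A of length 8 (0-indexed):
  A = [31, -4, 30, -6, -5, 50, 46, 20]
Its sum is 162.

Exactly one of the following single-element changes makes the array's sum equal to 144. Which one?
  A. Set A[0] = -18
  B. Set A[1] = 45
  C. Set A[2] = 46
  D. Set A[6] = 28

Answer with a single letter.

Option A: A[0] 31->-18, delta=-49, new_sum=162+(-49)=113
Option B: A[1] -4->45, delta=49, new_sum=162+(49)=211
Option C: A[2] 30->46, delta=16, new_sum=162+(16)=178
Option D: A[6] 46->28, delta=-18, new_sum=162+(-18)=144 <-- matches target

Answer: D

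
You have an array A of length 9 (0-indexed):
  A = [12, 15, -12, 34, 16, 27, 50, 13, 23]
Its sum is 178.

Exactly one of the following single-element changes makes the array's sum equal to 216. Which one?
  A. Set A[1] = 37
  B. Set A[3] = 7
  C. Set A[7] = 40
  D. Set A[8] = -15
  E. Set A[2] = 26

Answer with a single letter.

Option A: A[1] 15->37, delta=22, new_sum=178+(22)=200
Option B: A[3] 34->7, delta=-27, new_sum=178+(-27)=151
Option C: A[7] 13->40, delta=27, new_sum=178+(27)=205
Option D: A[8] 23->-15, delta=-38, new_sum=178+(-38)=140
Option E: A[2] -12->26, delta=38, new_sum=178+(38)=216 <-- matches target

Answer: E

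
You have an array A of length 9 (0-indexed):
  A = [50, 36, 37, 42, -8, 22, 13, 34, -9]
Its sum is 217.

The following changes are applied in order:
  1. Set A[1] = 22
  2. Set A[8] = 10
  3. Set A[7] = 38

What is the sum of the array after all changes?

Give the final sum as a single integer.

Initial sum: 217
Change 1: A[1] 36 -> 22, delta = -14, sum = 203
Change 2: A[8] -9 -> 10, delta = 19, sum = 222
Change 3: A[7] 34 -> 38, delta = 4, sum = 226

Answer: 226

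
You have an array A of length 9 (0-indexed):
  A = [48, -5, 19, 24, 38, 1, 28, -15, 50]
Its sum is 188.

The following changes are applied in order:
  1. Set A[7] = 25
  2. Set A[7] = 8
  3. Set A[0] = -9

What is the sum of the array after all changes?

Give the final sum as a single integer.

Initial sum: 188
Change 1: A[7] -15 -> 25, delta = 40, sum = 228
Change 2: A[7] 25 -> 8, delta = -17, sum = 211
Change 3: A[0] 48 -> -9, delta = -57, sum = 154

Answer: 154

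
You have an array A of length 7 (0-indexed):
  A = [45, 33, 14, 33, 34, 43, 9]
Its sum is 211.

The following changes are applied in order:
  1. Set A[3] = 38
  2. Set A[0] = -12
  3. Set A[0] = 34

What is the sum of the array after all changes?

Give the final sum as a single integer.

Answer: 205

Derivation:
Initial sum: 211
Change 1: A[3] 33 -> 38, delta = 5, sum = 216
Change 2: A[0] 45 -> -12, delta = -57, sum = 159
Change 3: A[0] -12 -> 34, delta = 46, sum = 205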